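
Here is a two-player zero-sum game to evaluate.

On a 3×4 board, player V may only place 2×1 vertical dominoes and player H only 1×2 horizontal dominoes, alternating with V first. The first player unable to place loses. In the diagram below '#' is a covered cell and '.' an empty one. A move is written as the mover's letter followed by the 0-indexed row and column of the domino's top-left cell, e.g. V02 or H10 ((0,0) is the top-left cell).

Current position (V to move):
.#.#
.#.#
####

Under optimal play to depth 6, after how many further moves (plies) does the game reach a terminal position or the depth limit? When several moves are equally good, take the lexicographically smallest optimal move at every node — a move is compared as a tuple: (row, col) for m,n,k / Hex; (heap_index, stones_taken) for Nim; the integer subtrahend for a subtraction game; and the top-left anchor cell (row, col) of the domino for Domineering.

p1 V@[.#.#/.#.#/####]: V00[##.#/##.#/####]+1* V02[.###/.###/####]+1
p2 H@[##.#/##.#/####] terminal -1; root [.#.#/.#.#/####] d6

PV length from [.#.#/.#.#/####]: 1 ply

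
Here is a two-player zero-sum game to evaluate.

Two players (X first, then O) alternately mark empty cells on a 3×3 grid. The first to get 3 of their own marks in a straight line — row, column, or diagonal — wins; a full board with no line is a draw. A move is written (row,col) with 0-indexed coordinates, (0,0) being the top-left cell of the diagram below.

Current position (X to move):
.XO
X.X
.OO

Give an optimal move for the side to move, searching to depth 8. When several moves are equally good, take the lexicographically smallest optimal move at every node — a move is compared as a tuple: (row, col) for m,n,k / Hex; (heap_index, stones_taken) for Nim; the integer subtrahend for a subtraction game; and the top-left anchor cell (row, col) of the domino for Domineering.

X's best at [.XO/X.X/.OO]: (1,1)

ply 1, X at .XO/X.X/.OO | (0,0)=-1→XXO/X.X/.OO; (1,1)=+1→.XO/XXX/.OO*; (2,0)=+1→.XO/X.X/XOO
ply 2: .XO/XXX/.OO is terminal -1 (O); from .XO/X.X/.OO depth 8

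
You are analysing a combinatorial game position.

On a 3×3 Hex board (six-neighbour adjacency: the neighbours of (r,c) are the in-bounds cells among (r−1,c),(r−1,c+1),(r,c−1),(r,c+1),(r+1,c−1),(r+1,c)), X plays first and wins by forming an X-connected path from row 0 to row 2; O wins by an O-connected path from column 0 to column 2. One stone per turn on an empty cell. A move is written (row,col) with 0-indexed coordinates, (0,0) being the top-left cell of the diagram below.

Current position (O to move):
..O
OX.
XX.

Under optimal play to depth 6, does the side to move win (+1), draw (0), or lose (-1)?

value(..O/OX./XX., O) = +1

[..O/OX./XX.] O move#1: (0,0):-1/O.O/OX./XX., (0,1):+1/.OO/OX./XX.*, (1,2):-1/..O/OXO/XX., (2,2):-1/..O/OX./XXO
[.OO/OX./XX.] end (terminal -1, X#2); searched ..O/OX./XX. to 6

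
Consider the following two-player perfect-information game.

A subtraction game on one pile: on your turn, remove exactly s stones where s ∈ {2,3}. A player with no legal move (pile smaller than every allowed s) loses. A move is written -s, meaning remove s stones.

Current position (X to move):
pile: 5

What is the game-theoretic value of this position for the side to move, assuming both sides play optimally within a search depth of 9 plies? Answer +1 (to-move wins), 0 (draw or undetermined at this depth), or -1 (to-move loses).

[5] X move#1: -2:-1/3*, -3:-1/2
[3] O move#2: -2:+1/1*, -3:+1/0
[1] end (terminal -1, X#3); searched 5 to 9

value(5, X) = -1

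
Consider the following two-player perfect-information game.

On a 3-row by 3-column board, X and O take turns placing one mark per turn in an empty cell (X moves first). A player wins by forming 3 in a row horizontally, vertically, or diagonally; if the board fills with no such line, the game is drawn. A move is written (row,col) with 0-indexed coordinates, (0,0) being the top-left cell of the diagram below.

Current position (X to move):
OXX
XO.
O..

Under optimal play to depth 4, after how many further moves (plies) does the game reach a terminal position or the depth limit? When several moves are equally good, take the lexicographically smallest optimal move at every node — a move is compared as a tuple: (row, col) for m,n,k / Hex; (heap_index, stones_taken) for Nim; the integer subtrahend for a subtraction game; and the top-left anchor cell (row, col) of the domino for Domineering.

ply 1, X at OXX/XO./O.. | (1,2)=-1→OXX/XOX/O..; (2,1)=-1→OXX/XO./OX.; (2,2)=+0→OXX/XO./O.X*
ply 2, O at OXX/XO./O.X | (1,2)=+0→OXX/XOO/O.X*; (2,1)=-1→OXX/XO./OOX
ply 3, X at OXX/XOO/O.X | (2,1)=+0→OXX/XOO/OXX*
ply 4: OXX/XOO/OXX is terminal +0 (O); from OXX/XO./O.. depth 4

PV length from [OXX/XO./O..]: 3 plies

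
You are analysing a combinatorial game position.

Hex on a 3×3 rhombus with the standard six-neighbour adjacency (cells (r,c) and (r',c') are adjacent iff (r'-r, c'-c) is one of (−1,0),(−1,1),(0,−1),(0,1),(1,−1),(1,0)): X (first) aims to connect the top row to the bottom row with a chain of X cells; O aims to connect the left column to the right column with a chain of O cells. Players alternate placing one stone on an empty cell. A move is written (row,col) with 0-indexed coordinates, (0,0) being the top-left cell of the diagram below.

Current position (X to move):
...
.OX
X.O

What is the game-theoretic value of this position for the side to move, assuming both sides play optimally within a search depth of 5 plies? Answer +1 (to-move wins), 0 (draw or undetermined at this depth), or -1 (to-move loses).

ply 1, X at .../.OX/X.O | (0,0)=-1→X../.OX/X.O; (0,1)=-1→.X./.OX/X.O; (0,2)=+1→..X/.OX/X.O*; (1,0)=+1→.../XOX/X.O; (2,1)=+1→.../.OX/XXO
ply 2, O at ..X/.OX/X.O | (0,0)=-1→O.X/.OX/X.O*; (0,1)=-1→.OX/.OX/X.O; (1,0)=-1→..X/OOX/X.O; (2,1)=-1→..X/.OX/XOO
ply 3, X at O.X/.OX/X.O | (0,1)=+1→OXX/.OX/X.O*; (1,0)=+1→O.X/XOX/X.O; (2,1)=+1→O.X/.OX/XXO
ply 4, O at OXX/.OX/X.O | (1,0)=-1→OXX/OOX/X.O*; (2,1)=-1→OXX/.OX/XOO
ply 5, X at OXX/OOX/X.O | (2,1)=+1→OXX/OOX/XXO*
ply 6: OXX/OOX/XXO is terminal -1 (O); from .../.OX/X.O depth 5

value(.../.OX/X.O, X) = +1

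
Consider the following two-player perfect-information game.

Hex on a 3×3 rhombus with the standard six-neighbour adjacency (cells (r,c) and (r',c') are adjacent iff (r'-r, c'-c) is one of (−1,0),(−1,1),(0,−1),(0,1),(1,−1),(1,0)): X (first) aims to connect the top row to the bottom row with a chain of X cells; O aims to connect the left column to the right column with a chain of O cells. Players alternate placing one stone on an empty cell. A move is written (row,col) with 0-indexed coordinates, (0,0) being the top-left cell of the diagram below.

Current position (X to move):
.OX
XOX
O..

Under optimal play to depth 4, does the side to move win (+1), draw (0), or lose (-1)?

value(.OX/XOX/O.., X) = +1

[.OX/XOX/O..] X move#1: (0,0):+1/XOX/XOX/O..*, (2,1):+1/.OX/XOX/OX., (2,2):+1/.OX/XOX/O.X
[XOX/XOX/O..] O move#2: (2,1):-1/XOX/XOX/OO.*, (2,2):-1/XOX/XOX/O.O
[XOX/XOX/OO.] X move#3: (2,2):+1/XOX/XOX/OOX*
[XOX/XOX/OOX] end (terminal -1, O#4); searched .OX/XOX/O.. to 4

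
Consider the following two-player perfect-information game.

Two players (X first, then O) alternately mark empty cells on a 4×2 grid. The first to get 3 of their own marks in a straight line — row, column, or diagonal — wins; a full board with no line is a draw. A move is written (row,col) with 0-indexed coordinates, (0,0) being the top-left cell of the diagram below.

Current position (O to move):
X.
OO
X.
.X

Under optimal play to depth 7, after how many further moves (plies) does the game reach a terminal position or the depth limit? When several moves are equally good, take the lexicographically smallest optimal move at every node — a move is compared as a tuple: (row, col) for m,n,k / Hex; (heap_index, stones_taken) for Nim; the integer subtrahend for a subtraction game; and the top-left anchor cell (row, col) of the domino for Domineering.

p1 O@[X./OO/X./.X]: (0,1)[XO/OO/X./.X]+0* (2,1)[X./OO/XO/.X]+0 (3,0)[X./OO/X./OX]+0
p2 X@[XO/OO/X./.X]: (2,1)[XO/OO/XX/.X]+0* (3,0)[XO/OO/X./XX]-1
p3 O@[XO/OO/XX/.X]: (3,0)[XO/OO/XX/OX]+0*
p4 X@[XO/OO/XX/OX] terminal +0; root [X./OO/X./.X] d7

PV length from [X./OO/X./.X]: 3 plies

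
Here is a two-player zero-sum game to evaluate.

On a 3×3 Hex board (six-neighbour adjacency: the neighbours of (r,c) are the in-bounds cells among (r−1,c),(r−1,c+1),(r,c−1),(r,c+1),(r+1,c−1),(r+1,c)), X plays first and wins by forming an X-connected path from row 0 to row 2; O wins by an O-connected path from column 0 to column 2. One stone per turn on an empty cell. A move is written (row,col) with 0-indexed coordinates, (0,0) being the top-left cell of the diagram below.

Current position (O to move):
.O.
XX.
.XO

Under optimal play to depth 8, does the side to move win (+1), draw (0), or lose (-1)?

p1 O@[.O./XX./.XO]: (0,0)[OO./XX./.XO]-1* (0,2)[.OO/XX./.XO]-1 (1,2)[.O./XXO/.XO]-1 (2,0)[.O./XX./OXO]-1
p2 X@[OO./XX./.XO]: (0,2)[OOX/XX./.XO]+1* (1,2)[OO./XXX/.XO]-1 (2,0)[OO./XX./XXO]-1
p3 O@[OOX/XX./.XO] terminal -1; root [.O./XX./.XO] d8

value(.O./XX./.XO, O) = -1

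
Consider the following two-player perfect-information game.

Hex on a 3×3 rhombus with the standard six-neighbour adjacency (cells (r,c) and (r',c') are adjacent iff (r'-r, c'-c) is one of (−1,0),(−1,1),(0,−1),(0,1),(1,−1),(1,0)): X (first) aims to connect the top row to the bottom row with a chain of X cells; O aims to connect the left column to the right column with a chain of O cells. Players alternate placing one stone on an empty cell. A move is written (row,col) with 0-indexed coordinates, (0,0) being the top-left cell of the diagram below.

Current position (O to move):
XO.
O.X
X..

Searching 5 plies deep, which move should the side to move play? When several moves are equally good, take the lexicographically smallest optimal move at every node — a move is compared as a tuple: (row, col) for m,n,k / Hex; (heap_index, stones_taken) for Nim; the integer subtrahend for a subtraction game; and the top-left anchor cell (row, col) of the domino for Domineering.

O's best at [XO./O.X/X..]: (0,2)

ply 1, O at XO./O.X/X.. | (0,2)=+1→XOO/O.X/X..*; (1,1)=-1→XO./OOX/X..; (2,1)=-1→XO./O.X/XO.; (2,2)=-1→XO./O.X/X.O
ply 2: XOO/O.X/X.. is terminal -1 (X); from XO./O.X/X.. depth 5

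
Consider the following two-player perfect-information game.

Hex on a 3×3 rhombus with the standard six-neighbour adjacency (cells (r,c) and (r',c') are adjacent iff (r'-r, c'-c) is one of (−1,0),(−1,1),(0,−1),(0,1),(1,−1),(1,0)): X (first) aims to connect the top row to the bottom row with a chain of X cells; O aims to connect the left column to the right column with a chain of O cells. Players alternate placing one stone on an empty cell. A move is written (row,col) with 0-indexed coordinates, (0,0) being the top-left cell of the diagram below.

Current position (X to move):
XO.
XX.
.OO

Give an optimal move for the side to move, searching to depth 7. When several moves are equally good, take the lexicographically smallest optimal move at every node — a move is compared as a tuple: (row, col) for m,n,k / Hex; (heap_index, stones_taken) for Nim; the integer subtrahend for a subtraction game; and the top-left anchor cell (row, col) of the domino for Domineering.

p1 X@[XO./XX./.OO]: (0,2)[XOX/XX./.OO]-1 (1,2)[XO./XXX/.OO]-1 (2,0)[XO./XX./XOO]+1*
p2 O@[XO./XX./XOO] terminal -1; root [XO./XX./.OO] d7

X's best at [XO./XX./.OO]: (2,0)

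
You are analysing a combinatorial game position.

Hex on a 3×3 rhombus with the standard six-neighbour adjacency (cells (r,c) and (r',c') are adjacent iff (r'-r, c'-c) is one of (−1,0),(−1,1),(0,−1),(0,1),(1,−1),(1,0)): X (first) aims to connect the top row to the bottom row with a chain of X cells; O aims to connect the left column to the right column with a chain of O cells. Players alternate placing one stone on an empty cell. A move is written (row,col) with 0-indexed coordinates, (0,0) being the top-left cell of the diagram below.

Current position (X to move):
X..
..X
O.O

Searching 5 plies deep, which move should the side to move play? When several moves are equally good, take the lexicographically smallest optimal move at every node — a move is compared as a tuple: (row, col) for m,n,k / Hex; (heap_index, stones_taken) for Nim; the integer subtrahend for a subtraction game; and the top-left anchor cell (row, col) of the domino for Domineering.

ply 1, X at X../..X/O.O | (0,1)=-1→XX./..X/O.O; (0,2)=-1→X.X/..X/O.O; (1,0)=-1→X../X.X/O.O; (1,1)=-1→X../.XX/O.O; (2,1)=+1→X../..X/OXO*
ply 2, O at X../..X/OXO | (0,1)=-1→XO./..X/OXO*; (0,2)=-1→X.O/..X/OXO; (1,0)=-1→X../O.X/OXO; (1,1)=-1→X../.OX/OXO
ply 3, X at XO./..X/OXO | (0,2)=+1→XOX/..X/OXO*; (1,0)=+1→XO./X.X/OXO; (1,1)=+1→XO./.XX/OXO
ply 4: XOX/..X/OXO is terminal -1 (O); from X../..X/O.O depth 5

X's best at [X../..X/O.O]: (2,1)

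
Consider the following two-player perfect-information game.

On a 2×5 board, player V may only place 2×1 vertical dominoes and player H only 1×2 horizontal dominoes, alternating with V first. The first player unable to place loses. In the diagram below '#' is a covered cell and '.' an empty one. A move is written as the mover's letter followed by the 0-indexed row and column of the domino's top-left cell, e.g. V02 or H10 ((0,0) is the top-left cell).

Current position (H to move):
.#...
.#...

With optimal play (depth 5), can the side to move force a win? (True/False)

ply 1, H at .#.../.#... | H02=-1→.###./.#...*; H03=-1→.#.##/.#...; H12=-1→.#.../.###.; H13=-1→.#.../.#.##
ply 2, V at .###./.#... | V00=-1→####./##...; V04=+1→.####/.#..#*
ply 3, H at .####/.#..# | H12=-1→.####/.####*
ply 4, V at .####/.#### | V00=+1→#####/#####*
ply 5: #####/##### is terminal -1 (H); from .#.../.#... depth 5

H winning at [.#.../.#...]: False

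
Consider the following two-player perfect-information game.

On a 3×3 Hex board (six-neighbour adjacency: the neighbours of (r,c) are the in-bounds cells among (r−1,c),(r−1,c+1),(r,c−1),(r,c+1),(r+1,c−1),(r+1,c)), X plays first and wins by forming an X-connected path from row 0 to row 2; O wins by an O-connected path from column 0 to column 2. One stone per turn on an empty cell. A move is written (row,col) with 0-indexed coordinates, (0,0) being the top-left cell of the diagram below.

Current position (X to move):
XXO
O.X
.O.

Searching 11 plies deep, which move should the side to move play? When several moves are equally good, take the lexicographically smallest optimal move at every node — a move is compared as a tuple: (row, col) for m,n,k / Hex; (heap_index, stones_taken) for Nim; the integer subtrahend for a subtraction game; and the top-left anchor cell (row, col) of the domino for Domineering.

ply 1, X at XXO/O.X/.O. | (1,1)=+1→XXO/OXX/.O.*; (2,0)=-1→XXO/O.X/XO.; (2,2)=-1→XXO/O.X/.OX
ply 2, O at XXO/OXX/.O. | (2,0)=-1→XXO/OXX/OO.*; (2,2)=-1→XXO/OXX/.OO
ply 3, X at XXO/OXX/OO. | (2,2)=+1→XXO/OXX/OOX*
ply 4: XXO/OXX/OOX is terminal -1 (O); from XXO/O.X/.O. depth 11

X's best at [XXO/O.X/.O.]: (1,1)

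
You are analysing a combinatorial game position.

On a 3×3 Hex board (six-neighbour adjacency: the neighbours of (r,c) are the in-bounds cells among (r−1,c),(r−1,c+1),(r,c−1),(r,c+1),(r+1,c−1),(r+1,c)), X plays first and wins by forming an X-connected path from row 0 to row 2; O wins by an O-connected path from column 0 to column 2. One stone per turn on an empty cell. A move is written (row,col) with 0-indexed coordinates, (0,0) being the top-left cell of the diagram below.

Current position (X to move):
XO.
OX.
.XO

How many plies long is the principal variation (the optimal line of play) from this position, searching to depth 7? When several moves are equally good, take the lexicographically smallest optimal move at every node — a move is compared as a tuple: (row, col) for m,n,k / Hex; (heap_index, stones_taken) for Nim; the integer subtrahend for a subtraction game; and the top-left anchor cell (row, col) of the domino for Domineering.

PV length from [XO./OX./.XO]: 1 ply

p1 X@[XO./OX./.XO]: (0,2)[XOX/OX./.XO]+1* (1,2)[XO./OXX/.XO]-1 (2,0)[XO./OX./XXO]-1
p2 O@[XOX/OX./.XO] terminal -1; root [XO./OX./.XO] d7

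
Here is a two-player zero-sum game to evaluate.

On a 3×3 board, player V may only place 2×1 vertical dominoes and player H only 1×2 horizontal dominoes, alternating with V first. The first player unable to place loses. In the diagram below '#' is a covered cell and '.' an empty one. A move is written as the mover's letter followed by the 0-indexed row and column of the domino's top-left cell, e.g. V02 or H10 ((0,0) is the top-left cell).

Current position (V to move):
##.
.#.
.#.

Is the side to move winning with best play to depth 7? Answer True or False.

ply 1, V at ##./.#./.#. | V02=+1→###/.##/.#.*; V10=+1→##./##./##.; V12=+1→##./.##/.##
ply 2: ###/.##/.#. is terminal -1 (H); from ##./.#./.#. depth 7

V winning at [##./.#./.#.]: True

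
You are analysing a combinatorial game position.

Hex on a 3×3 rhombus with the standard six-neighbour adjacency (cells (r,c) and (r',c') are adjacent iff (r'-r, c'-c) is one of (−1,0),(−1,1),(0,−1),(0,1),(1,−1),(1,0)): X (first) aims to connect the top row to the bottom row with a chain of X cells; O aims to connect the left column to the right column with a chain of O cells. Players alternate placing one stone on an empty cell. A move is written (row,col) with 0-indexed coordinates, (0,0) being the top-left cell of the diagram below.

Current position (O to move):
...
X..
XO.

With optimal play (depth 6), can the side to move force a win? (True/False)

p1 O@[.../X../XO.]: (0,0)[O../X../XO.]-1* (0,1)[.O./X../XO.]-1 (0,2)[..O/X../XO.]-1 (1,1)[.../XO./XO.]-1 (1,2)[.../X.O/XO.]-1 (2,2)[.../X../XOO]-1
p2 X@[O../X../XO.]: (0,1)[OX./X../XO.]+1* (0,2)[O.X/X../XO.]+1 (1,1)[O../XX./XO.]+1 (1,2)[O../X.X/XO.]+1 (2,2)[O../X../XOX]+1
p3 O@[OX./X../XO.] terminal -1; root [.../X../XO.] d6

O winning at [.../X../XO.]: False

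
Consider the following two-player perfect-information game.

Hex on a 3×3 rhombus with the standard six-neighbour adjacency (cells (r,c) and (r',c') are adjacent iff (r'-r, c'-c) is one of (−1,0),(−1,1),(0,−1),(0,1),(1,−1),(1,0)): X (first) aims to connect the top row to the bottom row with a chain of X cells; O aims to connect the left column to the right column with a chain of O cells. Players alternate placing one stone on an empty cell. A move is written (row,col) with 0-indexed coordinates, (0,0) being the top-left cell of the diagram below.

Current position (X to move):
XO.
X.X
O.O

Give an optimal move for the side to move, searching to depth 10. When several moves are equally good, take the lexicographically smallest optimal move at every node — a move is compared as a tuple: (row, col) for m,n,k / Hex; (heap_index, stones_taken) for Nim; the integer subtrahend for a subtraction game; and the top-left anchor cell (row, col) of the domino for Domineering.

X's best at [XO./X.X/O.O]: (2,1)

[XO./X.X/O.O] X move#1: (0,2):-1/XOX/X.X/O.O, (1,1):-1/XO./XXX/O.O, (2,1):+1/XO./X.X/OXO*
[XO./X.X/OXO] O move#2: (0,2):-1/XOO/X.X/OXO*, (1,1):-1/XO./XOX/OXO
[XOO/X.X/OXO] X move#3: (1,1):+1/XOO/XXX/OXO*
[XOO/XXX/OXO] end (terminal -1, O#4); searched XO./X.X/O.O to 10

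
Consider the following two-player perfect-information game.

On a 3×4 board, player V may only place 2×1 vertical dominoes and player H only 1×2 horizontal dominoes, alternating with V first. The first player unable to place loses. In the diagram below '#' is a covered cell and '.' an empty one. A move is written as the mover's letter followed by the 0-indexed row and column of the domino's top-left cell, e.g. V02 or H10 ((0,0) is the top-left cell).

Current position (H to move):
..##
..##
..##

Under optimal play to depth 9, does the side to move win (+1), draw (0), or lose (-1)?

ply 1, H at ..##/..##/..## | H00=-1→####/..##/..##; H10=+1→..##/####/..##*; H20=-1→..##/..##/####
ply 2: ..##/####/..## is terminal -1 (V); from ..##/..##/..## depth 9

value(..##/..##/..##, H) = +1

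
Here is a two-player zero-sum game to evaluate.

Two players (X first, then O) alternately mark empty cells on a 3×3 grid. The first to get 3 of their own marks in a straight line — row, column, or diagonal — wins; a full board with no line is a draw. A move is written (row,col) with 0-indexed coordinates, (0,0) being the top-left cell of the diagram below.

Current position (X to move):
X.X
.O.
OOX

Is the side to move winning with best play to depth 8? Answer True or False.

[X.X/.O./OOX] X move#1: (0,1):+1/XXX/.O./OOX*, (1,0):-1/X.X/XO./OOX, (1,2):+1/X.X/.OX/OOX
[XXX/.O./OOX] end (terminal -1, O#2); searched X.X/.O./OOX to 8

X winning at [X.X/.O./OOX]: True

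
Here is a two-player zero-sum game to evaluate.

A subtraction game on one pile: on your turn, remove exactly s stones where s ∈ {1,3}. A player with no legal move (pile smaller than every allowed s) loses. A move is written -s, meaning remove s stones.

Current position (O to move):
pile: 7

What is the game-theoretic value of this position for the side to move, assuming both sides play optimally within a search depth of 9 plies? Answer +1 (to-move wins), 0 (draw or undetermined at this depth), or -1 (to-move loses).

value(7, O) = +1

[7] O move#1: -1:+1/6*, -3:+1/4
[6] X move#2: -1:-1/5*, -3:-1/3
[5] O move#3: -1:+1/4*, -3:+1/2
[4] X move#4: -1:-1/3*, -3:-1/1
[3] O move#5: -1:+1/2*, -3:+1/0
[2] X move#6: -1:-1/1*
[1] O move#7: -1:+1/0*
[0] end (terminal -1, X#8); searched 7 to 9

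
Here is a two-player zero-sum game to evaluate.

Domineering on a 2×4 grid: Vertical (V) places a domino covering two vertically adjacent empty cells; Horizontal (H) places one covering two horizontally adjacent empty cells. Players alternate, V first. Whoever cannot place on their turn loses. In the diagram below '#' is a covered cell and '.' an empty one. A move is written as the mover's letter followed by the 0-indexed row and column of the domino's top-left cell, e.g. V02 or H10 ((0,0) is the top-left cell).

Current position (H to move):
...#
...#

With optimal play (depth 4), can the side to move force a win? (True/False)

H winning at [...#/...#]: True

p1 H@[...#/...#]: H00[##.#/...#]+1* H01[.###/...#]+1 H10[...#/##.#]+1 H11[...#/.###]+1
p2 V@[##.#/...#]: V02[####/..##]-1*
p3 H@[####/..##]: H10[####/####]+1*
p4 V@[####/####] terminal -1; root [...#/...#] d4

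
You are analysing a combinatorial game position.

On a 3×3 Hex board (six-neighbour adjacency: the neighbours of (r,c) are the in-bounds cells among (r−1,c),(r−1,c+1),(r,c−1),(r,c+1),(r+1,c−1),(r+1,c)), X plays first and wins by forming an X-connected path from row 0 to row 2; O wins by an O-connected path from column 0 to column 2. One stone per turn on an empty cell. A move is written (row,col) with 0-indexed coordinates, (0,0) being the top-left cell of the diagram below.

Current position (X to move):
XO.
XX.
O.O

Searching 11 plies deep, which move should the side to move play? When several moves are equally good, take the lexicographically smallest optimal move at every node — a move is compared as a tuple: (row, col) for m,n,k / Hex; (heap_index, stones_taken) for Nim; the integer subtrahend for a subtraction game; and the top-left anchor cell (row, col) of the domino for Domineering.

X's best at [XO./XX./O.O]: (2,1)

ply 1, X at XO./XX./O.O | (0,2)=-1→XOX/XX./O.O; (1,2)=-1→XO./XXX/O.O; (2,1)=+1→XO./XX./OXO*
ply 2: XO./XX./OXO is terminal -1 (O); from XO./XX./O.O depth 11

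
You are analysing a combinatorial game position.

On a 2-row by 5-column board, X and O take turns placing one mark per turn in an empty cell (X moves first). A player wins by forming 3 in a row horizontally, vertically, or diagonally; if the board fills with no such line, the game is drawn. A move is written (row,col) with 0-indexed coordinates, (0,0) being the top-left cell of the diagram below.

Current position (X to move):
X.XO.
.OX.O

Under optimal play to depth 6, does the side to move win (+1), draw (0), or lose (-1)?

p1 X@[X.XO./.OX.O]: (0,1)[XXXO./.OX.O]+1* (0,4)[X.XOX/.OX.O]+0 (1,0)[X.XO./XOX.O]+0 (1,3)[X.XO./.OXXO]+0
p2 O@[XXXO./.OX.O] terminal -1; root [X.XO./.OX.O] d6

value(X.XO./.OX.O, X) = +1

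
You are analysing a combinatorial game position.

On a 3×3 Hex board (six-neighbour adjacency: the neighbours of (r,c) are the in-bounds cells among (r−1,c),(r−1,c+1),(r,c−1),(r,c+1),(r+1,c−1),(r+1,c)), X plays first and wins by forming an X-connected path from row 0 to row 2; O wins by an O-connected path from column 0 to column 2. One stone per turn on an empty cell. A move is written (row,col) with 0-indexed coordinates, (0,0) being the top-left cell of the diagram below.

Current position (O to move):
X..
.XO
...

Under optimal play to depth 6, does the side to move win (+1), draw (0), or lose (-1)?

ply 1, O at X../.XO/... | (0,1)=-1→XO./.XO/...*; (0,2)=-1→X.O/.XO/...; (1,0)=-1→X../OXO/...; (2,0)=-1→X../.XO/O..; (2,1)=-1→X../.XO/.O.; (2,2)=-1→X../.XO/..O
ply 2, X at XO./.XO/... | (0,2)=+1→XOX/.XO/...*; (1,0)=+1→XO./XXO/...; (2,0)=+1→XO./.XO/X..; (2,1)=+1→XO./.XO/.X.; (2,2)=+1→XO./.XO/..X
ply 3, O at XOX/.XO/... | (1,0)=-1→XOX/OXO/...*; (2,0)=-1→XOX/.XO/O..; (2,1)=-1→XOX/.XO/.O.; (2,2)=-1→XOX/.XO/..O
ply 4, X at XOX/OXO/... | (2,0)=+1→XOX/OXO/X..*; (2,1)=+1→XOX/OXO/.X.; (2,2)=+1→XOX/OXO/..X
ply 5: XOX/OXO/X.. is terminal -1 (O); from X../.XO/... depth 6

value(X../.XO/..., O) = -1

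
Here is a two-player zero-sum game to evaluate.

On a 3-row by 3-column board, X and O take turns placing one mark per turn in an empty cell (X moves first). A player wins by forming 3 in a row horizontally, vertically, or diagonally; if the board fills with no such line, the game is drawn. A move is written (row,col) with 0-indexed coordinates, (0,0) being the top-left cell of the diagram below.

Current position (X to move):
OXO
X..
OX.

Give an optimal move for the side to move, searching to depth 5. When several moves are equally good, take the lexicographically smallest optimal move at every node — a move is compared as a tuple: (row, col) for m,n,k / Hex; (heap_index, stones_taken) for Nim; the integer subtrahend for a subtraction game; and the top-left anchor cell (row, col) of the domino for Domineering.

X's best at [OXO/X../OX.]: (1,1)

[OXO/X../OX.] X move#1: (1,1):+1/OXO/XX./OX.*, (1,2):-1/OXO/X.X/OX., (2,2):-1/OXO/X../OXX
[OXO/XX./OX.] end (terminal -1, O#2); searched OXO/X../OX. to 5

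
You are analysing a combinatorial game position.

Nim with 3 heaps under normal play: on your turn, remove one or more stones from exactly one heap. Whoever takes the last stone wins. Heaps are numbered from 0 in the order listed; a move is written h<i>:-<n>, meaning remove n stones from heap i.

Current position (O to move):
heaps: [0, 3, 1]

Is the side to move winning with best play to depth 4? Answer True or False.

ply 1, O at (0,3,1) | h1:-1=-1→(0,2,1); h1:-2=+1→(0,1,1)*; h1:-3=-1→(0,0,1); h2:-1=-1→(0,3,0)
ply 2, X at (0,1,1) | h1:-1=-1→(0,0,1)*; h2:-1=-1→(0,1,0)
ply 3, O at (0,0,1) | h2:-1=+1→(0,0,0)*
ply 4: (0,0,0) is terminal -1 (X); from (0,3,1) depth 4

O winning at [(0,3,1)]: True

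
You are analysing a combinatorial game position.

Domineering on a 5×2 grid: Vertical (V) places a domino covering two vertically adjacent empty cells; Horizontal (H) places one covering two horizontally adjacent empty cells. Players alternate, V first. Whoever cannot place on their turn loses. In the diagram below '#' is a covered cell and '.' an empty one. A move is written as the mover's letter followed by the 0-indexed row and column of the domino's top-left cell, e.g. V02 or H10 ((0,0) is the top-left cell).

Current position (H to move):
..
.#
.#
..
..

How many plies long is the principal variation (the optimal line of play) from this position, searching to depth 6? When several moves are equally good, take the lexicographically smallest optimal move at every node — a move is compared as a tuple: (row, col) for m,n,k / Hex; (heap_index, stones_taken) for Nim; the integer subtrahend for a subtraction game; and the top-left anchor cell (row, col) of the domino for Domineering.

ply 1, H at ../.#/.#/../.. | H00=-1→##/.#/.#/../..; H30=+1→../.#/.#/##/..*; H40=+1→../.#/.#/../##
ply 2, V at ../.#/.#/##/.. | V00=-1→#./##/.#/##/..*; V10=-1→../##/##/##/..
ply 3, H at #./##/.#/##/.. | H40=+1→#./##/.#/##/##*
ply 4: #./##/.#/##/## is terminal -1 (V); from ../.#/.#/../.. depth 6

PV length from [../.#/.#/../..]: 3 plies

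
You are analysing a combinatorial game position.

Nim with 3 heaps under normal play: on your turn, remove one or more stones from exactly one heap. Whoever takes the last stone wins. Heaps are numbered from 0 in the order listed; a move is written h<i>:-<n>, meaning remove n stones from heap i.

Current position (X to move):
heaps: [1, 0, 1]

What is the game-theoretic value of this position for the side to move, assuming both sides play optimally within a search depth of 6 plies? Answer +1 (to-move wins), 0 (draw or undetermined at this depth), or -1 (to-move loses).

value((1,0,1), X) = -1

p1 X@[(1,0,1)]: h0:-1[(0,0,1)]-1* h2:-1[(1,0,0)]-1
p2 O@[(0,0,1)]: h2:-1[(0,0,0)]+1*
p3 X@[(0,0,0)] terminal -1; root [(1,0,1)] d6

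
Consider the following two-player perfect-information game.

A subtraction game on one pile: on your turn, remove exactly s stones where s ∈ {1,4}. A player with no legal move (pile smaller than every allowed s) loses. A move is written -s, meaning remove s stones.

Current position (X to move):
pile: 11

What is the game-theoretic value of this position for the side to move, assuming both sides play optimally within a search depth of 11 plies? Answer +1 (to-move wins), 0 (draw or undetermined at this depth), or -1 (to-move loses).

value(11, X) = +1

ply 1, X at 11 | -1=+1→10*; -4=+1→7
ply 2, O at 10 | -1=-1→9*; -4=-1→6
ply 3, X at 9 | -1=-1→8; -4=+1→5*
ply 4, O at 5 | -1=-1→4*; -4=-1→1
ply 5, X at 4 | -1=-1→3; -4=+1→0*
ply 6: 0 is terminal -1 (O); from 11 depth 11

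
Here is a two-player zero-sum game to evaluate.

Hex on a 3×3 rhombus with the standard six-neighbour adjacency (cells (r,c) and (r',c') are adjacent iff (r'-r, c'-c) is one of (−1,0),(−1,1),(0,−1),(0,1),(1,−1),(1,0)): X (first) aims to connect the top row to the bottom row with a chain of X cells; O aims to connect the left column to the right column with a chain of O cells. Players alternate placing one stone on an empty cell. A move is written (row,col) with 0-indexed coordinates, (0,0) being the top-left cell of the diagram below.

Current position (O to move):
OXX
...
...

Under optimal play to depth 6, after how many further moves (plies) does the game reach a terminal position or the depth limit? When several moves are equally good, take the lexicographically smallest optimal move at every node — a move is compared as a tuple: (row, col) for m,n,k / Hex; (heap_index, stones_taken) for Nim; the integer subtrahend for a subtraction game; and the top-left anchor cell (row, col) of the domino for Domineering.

PV length from [OXX/.../...]: 4 plies

p1 O@[OXX/.../...]: (1,0)[OXX/O../...]-1* (1,1)[OXX/.O./...]-1 (1,2)[OXX/..O/...]-1 (2,0)[OXX/.../O..]-1 (2,1)[OXX/.../.O.]-1 (2,2)[OXX/.../..O]-1
p2 X@[OXX/O../...]: (1,1)[OXX/OX./...]+1* (1,2)[OXX/O.X/...]+1 (2,0)[OXX/O../X..]+1 (2,1)[OXX/O../.X.]+1 (2,2)[OXX/O../..X]+1
p3 O@[OXX/OX./...]: (1,2)[OXX/OXO/...]-1* (2,0)[OXX/OX./O..]-1 (2,1)[OXX/OX./.O.]-1 (2,2)[OXX/OX./..O]-1
p4 X@[OXX/OXO/...]: (2,0)[OXX/OXO/X..]+1* (2,1)[OXX/OXO/.X.]+1 (2,2)[OXX/OXO/..X]+1
p5 O@[OXX/OXO/X..] terminal -1; root [OXX/.../...] d6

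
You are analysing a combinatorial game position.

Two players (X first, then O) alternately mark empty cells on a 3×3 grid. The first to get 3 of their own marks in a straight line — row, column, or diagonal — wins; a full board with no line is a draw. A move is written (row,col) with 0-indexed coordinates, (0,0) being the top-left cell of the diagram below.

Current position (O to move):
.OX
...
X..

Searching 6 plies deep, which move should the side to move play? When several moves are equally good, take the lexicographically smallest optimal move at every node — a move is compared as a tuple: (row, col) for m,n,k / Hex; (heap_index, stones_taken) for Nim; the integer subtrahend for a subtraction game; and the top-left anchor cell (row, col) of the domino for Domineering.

[.OX/.../X..] O move#1: (0,0):-1/OOX/.../X.., (1,0):-1/.OX/O../X.., (1,1):+0/.OX/.O./X..*, (1,2):-1/.OX/..O/X.., (2,1):-1/.OX/.../XO., (2,2):-1/.OX/.../X.O
[.OX/.O./X..] X move#2: (0,0):-1/XOX/.O./X.., (1,0):-1/.OX/XO./X.., (1,2):-1/.OX/.OX/X.., (2,1):+0/.OX/.O./XX.*, (2,2):-1/.OX/.O./X.X
[.OX/.O./XX.] O move#3: (0,0):-1/OOX/.O./XX., (1,0):-1/.OX/OO./XX., (1,2):-1/.OX/.OO/XX., (2,2):+0/.OX/.O./XXO*
[.OX/.O./XXO] X move#4: (0,0):+0/XOX/.O./XXO*, (1,0):-1/.OX/XO./XXO, (1,2):-1/.OX/.OX/XXO
[XOX/.O./XXO] O move#5: (1,0):+0/XOX/OO./XXO*, (1,2):-1/XOX/.OO/XXO
[XOX/OO./XXO] X move#6: (1,2):+0/XOX/OOX/XXO*
[XOX/OOX/XXO] end (terminal +0, O#7); searched .OX/.../X.. to 6

O's best at [.OX/.../X..]: (1,1)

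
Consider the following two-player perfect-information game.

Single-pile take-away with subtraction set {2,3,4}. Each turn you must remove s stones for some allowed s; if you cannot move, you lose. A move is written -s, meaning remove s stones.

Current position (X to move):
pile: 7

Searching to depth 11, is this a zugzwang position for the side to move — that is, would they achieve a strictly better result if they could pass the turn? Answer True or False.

zugzwang(7, X) = True

p1 X@[7]: -2[5]-1* -3[4]-1 -4[3]-1
p2 O@[5]: -2[3]-1 -3[2]-1 -4[1]+1*
p3 X@[1] terminal -1; root [7] d11
pass branch (O moves first from the same position):
  | p1 O@[7]: -2[5]-1* -3[4]-1 -4[3]-1
  | p2 X@[5]: -2[3]-1 -3[2]-1 -4[1]+1*
  | p3 O@[1] terminal -1; root [7] d11
X moving scores -1; X passing scores +1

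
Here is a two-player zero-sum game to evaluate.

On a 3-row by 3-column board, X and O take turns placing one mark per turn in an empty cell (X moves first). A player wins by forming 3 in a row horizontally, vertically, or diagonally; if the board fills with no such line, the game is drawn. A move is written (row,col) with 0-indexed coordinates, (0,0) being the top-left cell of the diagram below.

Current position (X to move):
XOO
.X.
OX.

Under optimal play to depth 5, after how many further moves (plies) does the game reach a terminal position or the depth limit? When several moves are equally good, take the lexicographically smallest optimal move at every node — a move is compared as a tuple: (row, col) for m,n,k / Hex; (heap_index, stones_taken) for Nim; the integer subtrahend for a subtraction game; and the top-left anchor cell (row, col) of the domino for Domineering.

PV length from [XOO/.X./OX.]: 3 plies

[XOO/.X./OX.] X move#1: (1,0):+1/XOO/XX./OX.*, (1,2):+1/XOO/.XX/OX., (2,2):+1/XOO/.X./OXX
[XOO/XX./OX.] O move#2: (1,2):-1/XOO/XXO/OX.*, (2,2):-1/XOO/XX./OXO
[XOO/XXO/OX.] X move#3: (2,2):+1/XOO/XXO/OXX*
[XOO/XXO/OXX] end (terminal -1, O#4); searched XOO/.X./OX. to 5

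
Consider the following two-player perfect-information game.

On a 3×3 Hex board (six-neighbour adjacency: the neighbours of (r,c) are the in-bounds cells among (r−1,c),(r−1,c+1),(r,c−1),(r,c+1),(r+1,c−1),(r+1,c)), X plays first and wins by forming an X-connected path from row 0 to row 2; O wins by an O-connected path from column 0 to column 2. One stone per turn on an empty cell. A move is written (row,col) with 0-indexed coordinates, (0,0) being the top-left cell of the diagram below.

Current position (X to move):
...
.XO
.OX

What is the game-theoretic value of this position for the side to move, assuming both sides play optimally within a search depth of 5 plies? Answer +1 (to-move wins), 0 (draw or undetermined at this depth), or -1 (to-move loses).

p1 X@[.../.XO/.OX]: (0,0)[X../.XO/.OX]-1 (0,1)[.X./.XO/.OX]-1 (0,2)[..X/.XO/.OX]-1 (1,0)[.../XXO/.OX]-1 (2,0)[.../.XO/XOX]+1*
p2 O@[.../.XO/XOX]: (0,0)[O../.XO/XOX]-1* (0,1)[.O./.XO/XOX]-1 (0,2)[..O/.XO/XOX]-1 (1,0)[.../OXO/XOX]-1
p3 X@[O../.XO/XOX]: (0,1)[OX./.XO/XOX]+1* (0,2)[O.X/.XO/XOX]+1 (1,0)[O../XXO/XOX]+1
p4 O@[OX./.XO/XOX] terminal -1; root [.../.XO/.OX] d5

value(.../.XO/.OX, X) = +1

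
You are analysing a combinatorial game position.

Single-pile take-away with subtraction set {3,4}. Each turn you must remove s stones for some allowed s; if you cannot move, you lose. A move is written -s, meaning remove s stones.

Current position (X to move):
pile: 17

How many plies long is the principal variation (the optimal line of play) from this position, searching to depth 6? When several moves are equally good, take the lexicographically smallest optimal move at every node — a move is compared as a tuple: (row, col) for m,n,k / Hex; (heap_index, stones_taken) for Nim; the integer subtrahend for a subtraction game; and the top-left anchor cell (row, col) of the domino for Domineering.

ply 1, X at 17 | -3=+1→14*; -4=-1→13
ply 2, O at 14 | -3=-1→11*; -4=-1→10
ply 3, X at 11 | -3=+1→8*; -4=+1→7
ply 4, O at 8 | -3=-1→5*; -4=-1→4
ply 5, X at 5 | -3=+1→2*; -4=+1→1
ply 6: 2 is terminal -1 (O); from 17 depth 6

PV length from [17]: 5 plies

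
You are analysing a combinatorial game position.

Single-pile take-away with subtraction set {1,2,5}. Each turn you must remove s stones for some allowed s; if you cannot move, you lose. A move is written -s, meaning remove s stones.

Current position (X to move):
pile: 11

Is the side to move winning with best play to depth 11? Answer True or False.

X winning at [11]: True

p1 X@[11]: -1[10]-1 -2[9]+1* -5[6]+1
p2 O@[9]: -1[8]-1* -2[7]-1 -5[4]-1
p3 X@[8]: -1[7]-1 -2[6]+1* -5[3]+1
p4 O@[6]: -1[5]-1* -2[4]-1 -5[1]-1
p5 X@[5]: -1[4]-1 -2[3]+1* -5[0]+1
p6 O@[3]: -1[2]-1* -2[1]-1
p7 X@[2]: -1[1]-1 -2[0]+1*
p8 O@[0] terminal -1; root [11] d11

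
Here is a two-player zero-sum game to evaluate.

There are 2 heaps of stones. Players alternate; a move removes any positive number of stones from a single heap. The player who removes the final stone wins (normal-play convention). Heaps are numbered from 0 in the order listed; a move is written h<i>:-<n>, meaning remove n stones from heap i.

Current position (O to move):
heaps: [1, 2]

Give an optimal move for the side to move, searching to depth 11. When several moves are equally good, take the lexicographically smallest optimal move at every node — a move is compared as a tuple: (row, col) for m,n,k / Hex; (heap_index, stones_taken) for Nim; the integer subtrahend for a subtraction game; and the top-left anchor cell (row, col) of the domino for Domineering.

[(1,2)] O move#1: h0:-1:-1/(0,2), h1:-1:+1/(1,1)*, h1:-2:-1/(1,0)
[(1,1)] X move#2: h0:-1:-1/(0,1)*, h1:-1:-1/(1,0)
[(0,1)] O move#3: h1:-1:+1/(0,0)*
[(0,0)] end (terminal -1, X#4); searched (1,2) to 11

O's best at [(1,2)]: h1:-1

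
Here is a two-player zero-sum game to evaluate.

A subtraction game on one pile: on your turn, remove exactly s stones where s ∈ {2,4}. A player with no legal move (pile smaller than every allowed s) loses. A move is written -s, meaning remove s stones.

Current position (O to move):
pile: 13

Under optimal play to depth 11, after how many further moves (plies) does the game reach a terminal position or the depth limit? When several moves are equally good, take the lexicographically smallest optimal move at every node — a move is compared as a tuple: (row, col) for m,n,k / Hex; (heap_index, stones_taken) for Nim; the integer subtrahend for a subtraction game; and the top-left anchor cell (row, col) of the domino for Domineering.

PV length from [13]: 4 plies

p1 O@[13]: -2[11]-1* -4[9]-1
p2 X@[11]: -2[9]-1 -4[7]+1*
p3 O@[7]: -2[5]-1* -4[3]-1
p4 X@[5]: -2[3]-1 -4[1]+1*
p5 O@[1] terminal -1; root [13] d11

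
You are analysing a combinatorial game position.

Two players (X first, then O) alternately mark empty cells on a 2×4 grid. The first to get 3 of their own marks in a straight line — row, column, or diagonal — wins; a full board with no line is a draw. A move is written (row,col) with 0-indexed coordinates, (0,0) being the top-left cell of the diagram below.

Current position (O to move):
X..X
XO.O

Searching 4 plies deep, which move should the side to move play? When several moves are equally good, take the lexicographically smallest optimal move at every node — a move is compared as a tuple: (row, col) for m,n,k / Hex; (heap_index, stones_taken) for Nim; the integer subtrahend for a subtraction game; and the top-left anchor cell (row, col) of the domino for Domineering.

p1 O@[X..X/XO.O]: (0,1)[XO.X/XO.O]+0 (0,2)[X.OX/XO.O]+0 (1,2)[X..X/XOOO]+1*
p2 X@[X..X/XOOO] terminal -1; root [X..X/XO.O] d4

O's best at [X..X/XO.O]: (1,2)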